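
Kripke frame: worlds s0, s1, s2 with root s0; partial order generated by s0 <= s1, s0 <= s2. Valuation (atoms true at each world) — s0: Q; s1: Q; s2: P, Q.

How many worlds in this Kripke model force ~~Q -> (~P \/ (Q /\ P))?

s0: does not force it — s0 ||-/- ~~Q -> (~P \/ (Q /\ P)): already at s0 itself, s0 ||- ~~Q but s0 ||-/- ~P \/ (Q /\ P).
s1: forces it.
s2: forces it.
Worlds forcing the formula: {s1, s2}.

2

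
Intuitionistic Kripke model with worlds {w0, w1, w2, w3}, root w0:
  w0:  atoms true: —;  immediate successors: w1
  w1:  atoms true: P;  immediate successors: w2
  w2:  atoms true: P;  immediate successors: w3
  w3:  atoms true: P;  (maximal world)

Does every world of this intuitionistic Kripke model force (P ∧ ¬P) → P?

Yes

w0 ⊩ (P ∧ ¬P) → P vacuously: no world accessible from w0 forces the antecedent P ∧ ¬P.
Since the root w0 forces (P ∧ ¬P) → P and forcing is persistent (monotone upward), every world forces it.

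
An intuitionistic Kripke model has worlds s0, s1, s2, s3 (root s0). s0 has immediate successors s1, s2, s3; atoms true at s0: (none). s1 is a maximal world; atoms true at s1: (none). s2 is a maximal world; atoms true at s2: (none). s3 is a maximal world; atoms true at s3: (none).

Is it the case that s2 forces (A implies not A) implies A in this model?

s2 does not force (A implies not A) implies A: already at s2 itself, s2 forces A implies not A but s2 does not force A.
s2 lacks atom A, so s2 does not force A.

No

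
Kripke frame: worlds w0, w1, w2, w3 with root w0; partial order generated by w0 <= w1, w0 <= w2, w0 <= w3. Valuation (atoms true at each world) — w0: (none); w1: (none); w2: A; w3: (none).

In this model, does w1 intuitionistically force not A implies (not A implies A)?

w1 does not force not A implies (not A implies A): already at w1 itself, w1 forces not A but w1 does not force not A implies A.
w1 does not force not A implies A: already at w1 itself, w1 forces not A but w1 does not force A.
w1 lacks atom A, so w1 does not force A.

No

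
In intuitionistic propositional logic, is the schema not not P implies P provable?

This is double-negation elimination, which is not intuitionistically valid.
A Kripke countermodel: worlds s0, s1; order generated by s0 <= s1; atoms true at each world — s0:{}; s1:{P}.
s0 does not force not not P implies P: already at s0 itself, s0 forces not not P but s0 does not force P.
s0 lacks atom P, so s0 does not force P.
So the root s0 does not force the formula.

No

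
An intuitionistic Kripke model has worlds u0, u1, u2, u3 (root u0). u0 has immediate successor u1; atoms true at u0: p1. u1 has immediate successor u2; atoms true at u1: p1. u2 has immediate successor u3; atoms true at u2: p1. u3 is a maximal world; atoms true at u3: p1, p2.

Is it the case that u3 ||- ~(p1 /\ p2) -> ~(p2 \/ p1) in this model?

Yes

u3 ||- ~(p1 /\ p2) -> ~(p2 \/ p1) vacuously: no world accessible from u3 forces the antecedent ~(p1 /\ p2).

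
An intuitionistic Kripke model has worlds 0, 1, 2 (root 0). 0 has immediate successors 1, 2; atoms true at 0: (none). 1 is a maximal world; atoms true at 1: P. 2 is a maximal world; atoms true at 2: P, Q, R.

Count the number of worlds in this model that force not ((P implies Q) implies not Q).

0: does not force it — 0 does not force not ((P implies Q) implies not Q) since 1 is accessible from 0 and 1 forces (P implies Q) implies not Q.
1: does not force it — 1 does not force not ((P implies Q) implies not Q) since 1 is accessible from 1 and 1 forces (P implies Q) implies not Q.
2: forces it.
Worlds forcing the formula: {2}.

1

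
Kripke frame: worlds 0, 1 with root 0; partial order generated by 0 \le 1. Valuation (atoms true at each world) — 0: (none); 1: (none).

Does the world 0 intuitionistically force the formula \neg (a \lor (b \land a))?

Yes

0 \Vdash \neg (a \lor (b \land a)): no world accessible from 0 forces a \lor (b \land a).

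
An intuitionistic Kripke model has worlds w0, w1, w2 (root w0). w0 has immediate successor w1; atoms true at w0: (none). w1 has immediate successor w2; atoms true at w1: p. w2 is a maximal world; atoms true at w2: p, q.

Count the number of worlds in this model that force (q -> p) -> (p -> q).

w0: does not force it — w0 ||-/- (q -> p) -> (p -> q): already at w0 itself, w0 ||- q -> p but w0 ||-/- p -> q.
w1: does not force it.
w2: forces it.
Worlds forcing the formula: {w2}.

1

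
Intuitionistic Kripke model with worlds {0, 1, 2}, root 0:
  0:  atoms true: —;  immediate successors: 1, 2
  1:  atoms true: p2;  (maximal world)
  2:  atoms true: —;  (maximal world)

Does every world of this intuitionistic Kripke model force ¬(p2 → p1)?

No

Not every world: 0 ⊮ ¬(p2 → p1).
0 ⊮ ¬(p2 → p1) since 2 is accessible from 0 and 2 ⊩ p2 → p1.
2 ⊩ p2 → p1 vacuously: no world accessible from 2 forces the antecedent p2.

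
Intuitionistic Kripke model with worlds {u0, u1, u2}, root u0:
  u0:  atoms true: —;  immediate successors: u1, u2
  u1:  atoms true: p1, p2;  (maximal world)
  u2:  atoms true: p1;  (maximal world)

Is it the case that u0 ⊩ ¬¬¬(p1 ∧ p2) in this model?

No

u0 ⊮ ¬¬¬(p1 ∧ p2) since u1 is accessible from u0 and u1 ⊩ ¬¬(p1 ∧ p2).
u1 ⊩ ¬¬(p1 ∧ p2): no world accessible from u1 forces ¬(p1 ∧ p2).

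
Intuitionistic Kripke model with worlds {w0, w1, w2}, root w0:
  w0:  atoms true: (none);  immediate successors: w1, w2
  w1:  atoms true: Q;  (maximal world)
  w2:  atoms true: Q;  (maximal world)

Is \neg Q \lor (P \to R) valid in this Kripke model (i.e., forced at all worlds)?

w0 \Vdash \neg Q \lor (P \to R) via the disjunct P \to R.
Since the root w0 forces \neg Q \lor (P \to R) and forcing is persistent (monotone upward), every world forces it.

Yes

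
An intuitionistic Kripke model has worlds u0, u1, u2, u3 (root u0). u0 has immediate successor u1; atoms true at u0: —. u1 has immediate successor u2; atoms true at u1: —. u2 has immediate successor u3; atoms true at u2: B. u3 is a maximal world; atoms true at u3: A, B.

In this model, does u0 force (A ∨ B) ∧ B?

No

u0 ⊮ (A ∨ B) ∧ B since u0 fails A ∨ B.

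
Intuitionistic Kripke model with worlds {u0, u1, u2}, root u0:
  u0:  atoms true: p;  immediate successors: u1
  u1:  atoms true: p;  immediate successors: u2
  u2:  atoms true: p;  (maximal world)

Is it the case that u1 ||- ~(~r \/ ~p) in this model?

u1 ||-/- ~(~r \/ ~p) since u1 is accessible from u1 and u1 ||- ~r \/ ~p.
u1 ||- ~r \/ ~p via the disjunct ~r.

No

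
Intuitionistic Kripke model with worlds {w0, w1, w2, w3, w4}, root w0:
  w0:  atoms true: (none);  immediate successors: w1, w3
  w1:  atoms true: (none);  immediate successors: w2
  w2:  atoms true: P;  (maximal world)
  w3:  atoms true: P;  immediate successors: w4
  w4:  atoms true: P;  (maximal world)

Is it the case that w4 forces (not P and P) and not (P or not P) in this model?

No

w4 does not force (not P and P) and not (P or not P) since w4 fails not P and P.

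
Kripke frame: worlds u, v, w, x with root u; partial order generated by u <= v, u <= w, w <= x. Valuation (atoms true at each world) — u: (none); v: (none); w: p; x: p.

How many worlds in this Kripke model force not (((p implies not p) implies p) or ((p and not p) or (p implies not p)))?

0

u: does not force it — u does not force not (((p implies not p) implies p) or ((p and not p) or (p implies not p))) since v is accessible from u and v forces ((p implies not p) implies p) or ((p and not p) or (p implies not p)).
v: does not force it — v does not force not (((p implies not p) implies p) or ((p and not p) or (p implies not p))) since v is accessible from v and v forces ((p implies not p) implies p) or ((p and not p) or (p implies not p)).
w: does not force it.
x: does not force it.
Worlds forcing the formula: { }.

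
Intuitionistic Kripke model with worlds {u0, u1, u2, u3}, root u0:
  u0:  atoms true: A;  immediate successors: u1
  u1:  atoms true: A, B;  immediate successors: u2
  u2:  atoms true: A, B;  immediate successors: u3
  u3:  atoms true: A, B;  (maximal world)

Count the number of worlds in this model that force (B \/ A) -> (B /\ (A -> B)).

u0: does not force it — u0 ||-/- (B \/ A) -> (B /\ (A -> B)): already at u0 itself, u0 ||- B \/ A but u0 ||-/- B /\ (A -> B).
u1: forces it.
u2: forces it.
u3: forces it.
Worlds forcing the formula: {u1, u2, u3}.

3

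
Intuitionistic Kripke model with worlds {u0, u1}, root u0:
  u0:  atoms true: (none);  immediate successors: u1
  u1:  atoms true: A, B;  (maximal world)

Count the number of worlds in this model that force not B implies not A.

u0: forces it.
u1: forces it.
Worlds forcing the formula: {u0, u1}.

2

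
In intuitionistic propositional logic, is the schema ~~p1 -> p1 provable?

No

This is double-negation elimination, which is not intuitionistically valid.
A Kripke countermodel: worlds a, b; order generated by a <= b; atoms true at each world — a:{}; b:{p1}.
a ||-/- ~~p1 -> p1: already at a itself, a ||- ~~p1 but a ||-/- p1.
a lacks atom p1, so a ||-/- p1.
So the root a does not force the formula.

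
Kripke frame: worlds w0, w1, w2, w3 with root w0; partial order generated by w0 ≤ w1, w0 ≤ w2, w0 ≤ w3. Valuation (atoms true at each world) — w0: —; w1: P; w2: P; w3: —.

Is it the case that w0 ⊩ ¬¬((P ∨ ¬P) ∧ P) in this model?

No

w0 ⊮ ¬¬((P ∨ ¬P) ∧ P) since w3 is accessible from w0 and w3 ⊩ ¬((P ∨ ¬P) ∧ P).
w3 ⊩ ¬((P ∨ ¬P) ∧ P): no world accessible from w3 forces (P ∨ ¬P) ∧ P.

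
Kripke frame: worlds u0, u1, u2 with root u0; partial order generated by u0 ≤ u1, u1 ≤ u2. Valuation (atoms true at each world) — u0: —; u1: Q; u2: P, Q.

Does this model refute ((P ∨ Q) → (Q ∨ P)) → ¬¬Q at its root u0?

No

u0 ⊩ ((P ∨ Q) → (Q ∨ P)) → ¬¬Q: every world accessible from u0 that forces (P ∨ Q) → (Q ∨ P) (namely u0, u1, u2) also forces ¬¬Q.
So the root u0 forces ((P ∨ Q) → (Q ∨ P)) → ¬¬Q; the model is not a countermodel.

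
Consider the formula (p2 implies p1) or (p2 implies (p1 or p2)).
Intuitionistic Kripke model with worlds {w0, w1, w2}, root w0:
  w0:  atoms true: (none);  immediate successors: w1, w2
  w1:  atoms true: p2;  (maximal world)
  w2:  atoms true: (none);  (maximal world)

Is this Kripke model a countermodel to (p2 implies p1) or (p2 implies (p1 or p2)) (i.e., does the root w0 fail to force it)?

No

w0 forces (p2 implies p1) or (p2 implies (p1 or p2)) via the disjunct p2 implies (p1 or p2).
So the root w0 forces (p2 implies p1) or (p2 implies (p1 or p2)); the model is not a countermodel.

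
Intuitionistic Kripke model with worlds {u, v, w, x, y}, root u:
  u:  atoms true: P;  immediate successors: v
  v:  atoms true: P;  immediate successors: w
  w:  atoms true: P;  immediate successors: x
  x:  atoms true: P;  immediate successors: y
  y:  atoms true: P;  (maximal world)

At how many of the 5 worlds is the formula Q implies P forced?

5

u: forces it.
v: forces it.
w: forces it.
x: forces it.
y: forces it.
Worlds forcing the formula: {u, v, w, x, y}.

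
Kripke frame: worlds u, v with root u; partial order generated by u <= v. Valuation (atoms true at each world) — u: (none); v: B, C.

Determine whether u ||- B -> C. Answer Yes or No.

u ||- B -> C: every world accessible from u that forces B (namely v) also forces C.

Yes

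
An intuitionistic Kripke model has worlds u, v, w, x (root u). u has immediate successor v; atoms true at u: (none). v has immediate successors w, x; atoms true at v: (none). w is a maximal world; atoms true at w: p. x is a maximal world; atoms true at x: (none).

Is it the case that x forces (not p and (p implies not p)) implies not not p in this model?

x does not force (not p and (p implies not p)) implies not not p: already at x itself, x forces not p and (p implies not p) but x does not force not not p.
x does not force not not p since x is accessible from x and x forces not p.
x forces not p: no world accessible from x forces p.

No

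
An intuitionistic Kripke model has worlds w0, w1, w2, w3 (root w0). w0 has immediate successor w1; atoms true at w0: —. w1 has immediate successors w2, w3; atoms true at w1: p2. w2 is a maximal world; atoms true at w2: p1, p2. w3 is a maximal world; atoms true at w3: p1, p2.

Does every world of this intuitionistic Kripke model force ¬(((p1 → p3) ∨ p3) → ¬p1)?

No

Not every world: w0 ⊮ ¬(((p1 → p3) ∨ p3) → ¬p1).
w0 ⊮ ¬(((p1 → p3) ∨ p3) → ¬p1) since w0 is accessible from w0 and w0 ⊩ ((p1 → p3) ∨ p3) → ¬p1.
w0 ⊩ ((p1 → p3) ∨ p3) → ¬p1 vacuously: no world accessible from w0 forces the antecedent (p1 → p3) ∨ p3.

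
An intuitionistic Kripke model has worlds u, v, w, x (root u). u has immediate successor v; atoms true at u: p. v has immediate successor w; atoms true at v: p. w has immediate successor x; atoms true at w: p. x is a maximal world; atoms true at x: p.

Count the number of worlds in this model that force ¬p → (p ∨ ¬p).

u: forces it.
v: forces it.
w: forces it.
x: forces it.
Worlds forcing the formula: {u, v, w, x}.

4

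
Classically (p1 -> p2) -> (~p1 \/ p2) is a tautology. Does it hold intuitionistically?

No

This is the material-implication-as-disjunction principle, which is not intuitionistically valid.
A Kripke countermodel: worlds s0, s1; order generated by s0 <= s1; atoms true at each world — s0:{}; s1:{p1,p2}.
s0 ||-/- (p1 -> p2) -> (~p1 \/ p2): already at s0 itself, s0 ||- p1 -> p2 but s0 ||-/- ~p1 \/ p2.
s0 ||-/- ~p1 \/ p2: neither disjunct is forced at s0.
s0 ||-/- ~p1 since s1 is accessible from s0 and s1 ||- p1.
So the root s0 does not force the formula.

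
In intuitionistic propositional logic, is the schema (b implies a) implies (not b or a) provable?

No

This is the material-implication-as-disjunction principle, which is not intuitionistically valid.
A Kripke countermodel: worlds 0, 1; order generated by 0 <= 1; atoms true at each world — 0:{}; 1:{a,b}.
0 does not force (b implies a) implies (not b or a): already at 0 itself, 0 forces b implies a but 0 does not force not b or a.
0 does not force not b or a: neither disjunct is forced at 0.
0 does not force not b since 1 is accessible from 0 and 1 forces b.
So the root 0 does not force the formula.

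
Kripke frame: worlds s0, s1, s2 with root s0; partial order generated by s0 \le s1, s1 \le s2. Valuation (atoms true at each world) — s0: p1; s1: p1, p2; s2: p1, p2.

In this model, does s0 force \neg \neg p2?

Yes

s0 \Vdash \neg \neg p2: no world accessible from s0 forces \neg p2.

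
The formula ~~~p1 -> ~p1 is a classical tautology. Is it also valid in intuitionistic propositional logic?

This is triple-negation reduction, which is intuitionistically derivable.
Assume ~~~p1 and suppose p1. Then ~~p1 (double-negation introduction), contradicting ~~~p1. So ~p1.

Yes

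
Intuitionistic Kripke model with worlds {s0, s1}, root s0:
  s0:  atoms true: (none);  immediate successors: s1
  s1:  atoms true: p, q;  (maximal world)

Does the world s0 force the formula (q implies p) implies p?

No

s0 does not force (q implies p) implies p: already at s0 itself, s0 forces q implies p but s0 does not force p.
s0 lacks atom p, so s0 does not force p.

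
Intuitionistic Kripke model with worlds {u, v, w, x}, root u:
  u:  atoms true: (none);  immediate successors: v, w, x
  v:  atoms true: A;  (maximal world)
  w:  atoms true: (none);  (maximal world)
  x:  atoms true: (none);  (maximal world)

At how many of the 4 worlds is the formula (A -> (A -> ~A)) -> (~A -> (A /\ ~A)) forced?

1

u: does not force it — u ||-/- (A -> (A -> ~A)) -> (~A -> (A /\ ~A)): at the accessible world w, w ||- A -> (A -> ~A) but w ||-/- ~A -> (A /\ ~A).
v: forces it.
w: does not force it.
x: does not force it.
Worlds forcing the formula: {v}.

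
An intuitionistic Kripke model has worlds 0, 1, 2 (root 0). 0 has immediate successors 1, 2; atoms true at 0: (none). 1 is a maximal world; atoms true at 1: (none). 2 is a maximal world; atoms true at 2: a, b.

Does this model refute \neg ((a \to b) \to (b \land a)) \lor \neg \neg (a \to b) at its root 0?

No

0 \Vdash \neg ((a \to b) \to (b \land a)) \lor \neg \neg (a \to b) via the disjunct \neg \neg (a \to b).
So the root 0 forces \neg ((a \to b) \to (b \land a)) \lor \neg \neg (a \to b); the model is not a countermodel.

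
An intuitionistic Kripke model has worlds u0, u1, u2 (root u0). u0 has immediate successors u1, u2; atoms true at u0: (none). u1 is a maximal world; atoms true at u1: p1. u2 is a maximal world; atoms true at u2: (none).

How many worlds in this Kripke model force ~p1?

u0: does not force it — u0 ||-/- ~p1 since u1 is accessible from u0 and u1 ||- p1.
u1: does not force it — u1 ||-/- ~p1 since u1 is accessible from u1 and u1 ||- p1.
u2: forces it.
Worlds forcing the formula: {u2}.

1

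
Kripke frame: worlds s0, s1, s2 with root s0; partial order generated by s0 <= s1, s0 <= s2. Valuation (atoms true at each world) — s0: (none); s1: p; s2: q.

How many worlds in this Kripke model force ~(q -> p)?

1

s0: does not force it — s0 ||-/- ~(q -> p) since s1 is accessible from s0 and s1 ||- q -> p.
s1: does not force it — s1 ||-/- ~(q -> p) since s1 is accessible from s1 and s1 ||- q -> p.
s2: forces it.
Worlds forcing the formula: {s2}.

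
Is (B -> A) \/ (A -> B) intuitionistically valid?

No

This is the Gödel–Dummett linearity axiom, which is not intuitionistically valid.
A Kripke countermodel: worlds s0, s1, s2; order generated by s0 <= s1, s0 <= s2; atoms true at each world — s0:{}; s1:{B}; s2:{A}.
s0 ||-/- (B -> A) \/ (A -> B): neither disjunct is forced at s0.
s0 ||-/- B -> A: at the accessible world s1, s1 ||- B but s1 ||-/- A.
s1 lacks atom A, so s1 ||-/- A.
So the root s0 does not force the formula.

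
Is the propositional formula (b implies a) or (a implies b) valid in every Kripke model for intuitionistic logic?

This is the Gödel–Dummett linearity axiom, which is not intuitionistically valid.
A Kripke countermodel: worlds s0, s1, s2; order generated by s0 <= s1, s0 <= s2; atoms true at each world — s0:{}; s1:{b}; s2:{a}.
s0 does not force (b implies a) or (a implies b): neither disjunct is forced at s0.
s0 does not force b implies a: at the accessible world s1, s1 forces b but s1 does not force a.
s1 lacks atom a, so s1 does not force a.
So the root s0 does not force the formula.

No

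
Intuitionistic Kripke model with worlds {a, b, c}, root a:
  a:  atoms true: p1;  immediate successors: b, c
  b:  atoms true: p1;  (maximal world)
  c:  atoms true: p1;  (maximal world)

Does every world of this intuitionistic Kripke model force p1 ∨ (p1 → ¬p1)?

Yes

a ⊩ p1 ∨ (p1 → ¬p1) via the disjunct p1.
Since the root a forces p1 ∨ (p1 → ¬p1) and forcing is persistent (monotone upward), every world forces it.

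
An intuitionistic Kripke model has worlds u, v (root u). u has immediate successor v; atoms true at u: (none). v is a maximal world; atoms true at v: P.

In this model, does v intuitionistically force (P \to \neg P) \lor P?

v \Vdash (P \to \neg P) \lor P via the disjunct P.

Yes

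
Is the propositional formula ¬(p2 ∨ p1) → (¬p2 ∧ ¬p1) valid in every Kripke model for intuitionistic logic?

Yes

This is a constructively valid De Morgan direction (negated disjunction to conjunction of negations), which is intuitionistically derivable.
From ¬(p2 ∨ p1): if p2 held then p2 ∨ p1 would, contradiction — so ¬p2; similarly ¬p1.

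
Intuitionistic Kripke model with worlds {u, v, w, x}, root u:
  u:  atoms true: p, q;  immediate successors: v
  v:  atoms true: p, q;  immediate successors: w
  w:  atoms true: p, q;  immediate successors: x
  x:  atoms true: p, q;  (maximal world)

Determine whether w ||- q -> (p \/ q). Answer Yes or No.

Yes

w ||- q -> (p \/ q): every world accessible from w that forces q (namely w, x) also forces p \/ q.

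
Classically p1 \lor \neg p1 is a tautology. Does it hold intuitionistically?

This is the law of excluded middle, which is not intuitionistically valid.
A Kripke countermodel: worlds s0, s1; order generated by s0 \le s1; atoms true at each world — s0:{}; s1:{p1}.
s0 \nVdash p1 \lor \neg p1: neither disjunct is forced at s0.
s0 lacks atom p1, so s0 \nVdash p1.
So the root s0 does not force the formula.

No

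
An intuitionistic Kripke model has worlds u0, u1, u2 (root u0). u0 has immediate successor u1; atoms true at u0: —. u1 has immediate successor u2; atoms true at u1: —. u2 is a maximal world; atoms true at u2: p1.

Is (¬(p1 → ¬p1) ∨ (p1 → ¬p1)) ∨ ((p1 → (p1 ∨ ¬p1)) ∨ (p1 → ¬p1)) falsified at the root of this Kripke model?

No

u0 ⊩ (¬(p1 → ¬p1) ∨ (p1 → ¬p1)) ∨ ((p1 → (p1 ∨ ¬p1)) ∨ (p1 → ¬p1)) via the disjunct ¬(p1 → ¬p1) ∨ (p1 → ¬p1).
So the root u0 forces (¬(p1 → ¬p1) ∨ (p1 → ¬p1)) ∨ ((p1 → (p1 ∨ ¬p1)) ∨ (p1 → ¬p1)); the model is not a countermodel.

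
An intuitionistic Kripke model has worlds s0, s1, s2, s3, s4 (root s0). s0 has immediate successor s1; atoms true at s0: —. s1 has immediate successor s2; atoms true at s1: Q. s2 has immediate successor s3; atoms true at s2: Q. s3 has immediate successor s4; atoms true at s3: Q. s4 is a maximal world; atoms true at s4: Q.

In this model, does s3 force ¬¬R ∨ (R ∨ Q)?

s3 ⊩ ¬¬R ∨ (R ∨ Q) via the disjunct R ∨ Q.

Yes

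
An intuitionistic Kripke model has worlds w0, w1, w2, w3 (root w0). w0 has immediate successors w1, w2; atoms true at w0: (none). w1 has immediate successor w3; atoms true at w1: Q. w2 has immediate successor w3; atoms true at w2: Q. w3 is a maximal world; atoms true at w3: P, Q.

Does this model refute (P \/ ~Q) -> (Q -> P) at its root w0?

w0 ||- (P \/ ~Q) -> (Q -> P): every world accessible from w0 that forces P \/ ~Q (namely w3) also forces Q -> P.
So the root w0 forces (P \/ ~Q) -> (Q -> P); the model is not a countermodel.

No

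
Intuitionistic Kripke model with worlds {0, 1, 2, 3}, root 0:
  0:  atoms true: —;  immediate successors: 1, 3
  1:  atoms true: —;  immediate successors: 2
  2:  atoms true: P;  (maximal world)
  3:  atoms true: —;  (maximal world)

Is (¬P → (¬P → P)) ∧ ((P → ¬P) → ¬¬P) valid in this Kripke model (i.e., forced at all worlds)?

Not every world: 0 ⊮ (¬P → (¬P → P)) ∧ ((P → ¬P) → ¬¬P).
0 ⊮ (¬P → (¬P → P)) ∧ ((P → ¬P) → ¬¬P) since 0 fails ¬P → (¬P → P).

No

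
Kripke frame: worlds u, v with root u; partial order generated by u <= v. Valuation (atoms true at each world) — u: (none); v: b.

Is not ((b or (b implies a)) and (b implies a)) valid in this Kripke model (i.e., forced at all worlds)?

Yes

u forces not ((b or (b implies a)) and (b implies a)): no world accessible from u forces (b or (b implies a)) and (b implies a).
Since the root u forces not ((b or (b implies a)) and (b implies a)) and forcing is persistent (monotone upward), every world forces it.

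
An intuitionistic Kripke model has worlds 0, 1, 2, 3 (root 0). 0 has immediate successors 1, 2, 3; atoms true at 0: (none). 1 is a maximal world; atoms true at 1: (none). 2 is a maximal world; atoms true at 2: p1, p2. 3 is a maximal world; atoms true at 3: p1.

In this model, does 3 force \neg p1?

No

3 \nVdash \neg p1 since 3 is accessible from 3 and 3 \Vdash p1.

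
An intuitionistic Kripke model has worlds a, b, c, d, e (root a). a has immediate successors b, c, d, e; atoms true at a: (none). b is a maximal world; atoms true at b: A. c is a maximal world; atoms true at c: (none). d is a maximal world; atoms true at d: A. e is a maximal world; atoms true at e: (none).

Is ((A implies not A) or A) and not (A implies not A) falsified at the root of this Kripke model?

Yes

a does not force ((A implies not A) or A) and not (A implies not A) since a fails (A implies not A) or A.
So the root a does not force ((A implies not A) or A) and not (A implies not A); the model is a countermodel.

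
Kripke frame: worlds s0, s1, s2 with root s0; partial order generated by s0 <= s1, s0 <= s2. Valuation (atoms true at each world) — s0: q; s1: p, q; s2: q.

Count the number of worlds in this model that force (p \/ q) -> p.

s0: does not force it — s0 ||-/- (p \/ q) -> p: already at s0 itself, s0 ||- p \/ q but s0 ||-/- p.
s1: forces it.
s2: does not force it.
Worlds forcing the formula: {s1}.

1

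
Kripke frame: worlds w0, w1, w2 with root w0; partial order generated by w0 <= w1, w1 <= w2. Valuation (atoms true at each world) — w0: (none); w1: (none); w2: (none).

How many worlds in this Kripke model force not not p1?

w0: does not force it — w0 does not force not not p1 since w0 is accessible from w0 and w0 forces not p1.
w1: does not force it.
w2: does not force it.
Worlds forcing the formula: { }.

0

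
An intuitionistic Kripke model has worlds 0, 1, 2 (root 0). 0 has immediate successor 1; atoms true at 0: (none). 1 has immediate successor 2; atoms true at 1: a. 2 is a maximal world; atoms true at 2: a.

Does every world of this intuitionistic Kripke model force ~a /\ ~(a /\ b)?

Not every world: 0 ||-/- ~a /\ ~(a /\ b).
0 ||-/- ~a /\ ~(a /\ b) since 0 fails ~a.

No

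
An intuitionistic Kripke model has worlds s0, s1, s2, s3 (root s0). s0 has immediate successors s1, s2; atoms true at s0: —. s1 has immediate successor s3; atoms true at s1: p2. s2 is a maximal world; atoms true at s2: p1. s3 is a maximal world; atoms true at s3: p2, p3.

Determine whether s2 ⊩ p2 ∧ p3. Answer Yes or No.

s2 ⊮ p2 ∧ p3 since s2 fails p2.

No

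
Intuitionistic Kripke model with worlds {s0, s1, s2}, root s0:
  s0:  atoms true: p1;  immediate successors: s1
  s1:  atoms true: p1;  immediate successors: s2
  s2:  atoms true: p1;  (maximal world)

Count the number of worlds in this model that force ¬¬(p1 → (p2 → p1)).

s0: forces it.
s1: forces it.
s2: forces it.
Worlds forcing the formula: {s0, s1, s2}.

3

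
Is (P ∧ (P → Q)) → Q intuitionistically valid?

Yes

This is modus ponens in implicational form, which is intuitionistically derivable.
If a world forces P and P → Q, then applying the implication at that world (which is accessible from itself) gives Q.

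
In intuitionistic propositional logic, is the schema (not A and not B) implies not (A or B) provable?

Yes

This is a constructively valid De Morgan direction (conjunction of negations to negated disjunction), which is intuitionistically derivable.
If both not A and not B hold at a world, no accessible world forces A or forces B, so none forces A or B.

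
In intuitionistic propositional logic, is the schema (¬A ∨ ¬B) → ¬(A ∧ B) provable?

Yes

This is a constructively valid De Morgan direction (disjunction of negations to negated conjunction), which is intuitionistically derivable.
If ¬A holds at a world then no accessible world forces A, hence none forces A ∧ B; likewise for ¬B.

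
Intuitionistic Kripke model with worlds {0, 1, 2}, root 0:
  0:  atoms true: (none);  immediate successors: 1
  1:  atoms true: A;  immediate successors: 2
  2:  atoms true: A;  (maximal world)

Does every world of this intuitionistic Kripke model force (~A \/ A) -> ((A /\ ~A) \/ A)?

Yes

0 ||- (~A \/ A) -> ((A /\ ~A) \/ A): every world accessible from 0 that forces ~A \/ A (namely 1, 2) also forces (A /\ ~A) \/ A.
Since the root 0 forces (~A \/ A) -> ((A /\ ~A) \/ A) and forcing is persistent (monotone upward), every world forces it.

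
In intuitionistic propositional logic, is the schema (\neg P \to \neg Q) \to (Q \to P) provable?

This is the converse of contraposition, which is not intuitionistically valid.
A Kripke countermodel: worlds w0, w1; order generated by w0 \le w1; atoms true at each world — w0:{Q}; w1:{P,Q}.
w0 \nVdash (\neg P \to \neg Q) \to (Q \to P): already at w0 itself, w0 \Vdash \neg P \to \neg Q but w0 \nVdash Q \to P.
w0 \nVdash Q \to P: already at w0 itself, w0 \Vdash Q but w0 \nVdash P.
w0 lacks atom P, so w0 \nVdash P.
So the root w0 does not force the formula.

No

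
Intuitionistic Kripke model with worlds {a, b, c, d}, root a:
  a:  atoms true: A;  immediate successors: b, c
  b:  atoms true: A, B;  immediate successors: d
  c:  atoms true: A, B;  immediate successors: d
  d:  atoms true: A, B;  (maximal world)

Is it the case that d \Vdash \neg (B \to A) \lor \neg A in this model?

No

d \nVdash \neg (B \to A) \lor \neg A: neither disjunct is forced at d.
d \nVdash \neg (B \to A) since d is accessible from d and d \Vdash B \to A.
d \Vdash B \to A: every world accessible from d that forces B (namely d) also forces A.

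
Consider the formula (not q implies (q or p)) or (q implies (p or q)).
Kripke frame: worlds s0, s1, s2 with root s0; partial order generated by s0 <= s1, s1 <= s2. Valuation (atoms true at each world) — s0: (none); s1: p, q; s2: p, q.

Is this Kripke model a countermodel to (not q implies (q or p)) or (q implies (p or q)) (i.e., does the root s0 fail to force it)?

s0 forces (not q implies (q or p)) or (q implies (p or q)) via the disjunct not q implies (q or p).
So the root s0 forces (not q implies (q or p)) or (q implies (p or q)); the model is not a countermodel.

No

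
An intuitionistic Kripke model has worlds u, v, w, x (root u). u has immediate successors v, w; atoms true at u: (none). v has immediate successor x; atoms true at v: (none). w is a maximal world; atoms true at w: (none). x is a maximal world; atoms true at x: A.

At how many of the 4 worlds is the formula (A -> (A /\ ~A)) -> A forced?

2

u: does not force it — u ||-/- (A -> (A /\ ~A)) -> A: at the accessible world w, w ||- A -> (A /\ ~A) but w ||-/- A.
v: forces it.
w: does not force it — w ||-/- (A -> (A /\ ~A)) -> A: already at w itself, w ||- A -> (A /\ ~A) but w ||-/- A.
x: forces it.
Worlds forcing the formula: {v, x}.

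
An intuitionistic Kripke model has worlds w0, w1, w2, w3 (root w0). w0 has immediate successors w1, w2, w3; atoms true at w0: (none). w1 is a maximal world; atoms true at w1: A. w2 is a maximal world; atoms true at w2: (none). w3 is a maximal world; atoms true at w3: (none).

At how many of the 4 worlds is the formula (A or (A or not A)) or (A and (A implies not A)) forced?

3

w0: does not force it — w0 does not force (A or (A or not A)) or (A and (A implies not A)): neither disjunct is forced at w0.
w1: forces it.
w2: forces it.
w3: forces it.
Worlds forcing the formula: {w1, w2, w3}.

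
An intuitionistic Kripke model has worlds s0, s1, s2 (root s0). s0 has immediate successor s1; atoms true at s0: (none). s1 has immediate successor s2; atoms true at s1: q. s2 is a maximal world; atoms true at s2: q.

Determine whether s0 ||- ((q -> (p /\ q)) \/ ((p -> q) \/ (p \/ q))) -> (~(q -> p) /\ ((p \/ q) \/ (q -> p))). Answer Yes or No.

No

s0 ||-/- ((q -> (p /\ q)) \/ ((p -> q) \/ (p \/ q))) -> (~(q -> p) /\ ((p \/ q) \/ (q -> p))): already at s0 itself, s0 ||- (q -> (p /\ q)) \/ ((p -> q) \/ (p \/ q)) but s0 ||-/- ~(q -> p) /\ ((p \/ q) \/ (q -> p)).
s0 ||-/- ~(q -> p) /\ ((p \/ q) \/ (q -> p)) since s0 fails (p \/ q) \/ (q -> p).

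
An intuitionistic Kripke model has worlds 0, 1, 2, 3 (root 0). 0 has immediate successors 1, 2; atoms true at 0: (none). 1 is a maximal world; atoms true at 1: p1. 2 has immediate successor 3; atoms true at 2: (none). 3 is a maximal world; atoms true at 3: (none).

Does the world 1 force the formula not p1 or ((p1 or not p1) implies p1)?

Yes

1 forces not p1 or ((p1 or not p1) implies p1) via the disjunct (p1 or not p1) implies p1.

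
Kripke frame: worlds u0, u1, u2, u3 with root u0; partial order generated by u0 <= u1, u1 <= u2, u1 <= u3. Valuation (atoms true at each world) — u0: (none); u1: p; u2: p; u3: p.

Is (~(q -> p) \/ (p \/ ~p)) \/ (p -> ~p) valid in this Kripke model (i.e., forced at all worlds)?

No

Not every world: u0 ||-/- (~(q -> p) \/ (p \/ ~p)) \/ (p -> ~p).
u0 ||-/- (~(q -> p) \/ (p \/ ~p)) \/ (p -> ~p): neither disjunct is forced at u0.
u0 ||-/- ~(q -> p) \/ (p \/ ~p): neither disjunct is forced at u0.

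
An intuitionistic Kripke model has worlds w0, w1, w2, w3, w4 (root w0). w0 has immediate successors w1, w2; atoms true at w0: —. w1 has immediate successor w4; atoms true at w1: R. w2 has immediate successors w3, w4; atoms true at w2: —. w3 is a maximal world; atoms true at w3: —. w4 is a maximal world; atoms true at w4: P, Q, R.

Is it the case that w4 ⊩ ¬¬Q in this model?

Yes

w4 ⊩ ¬¬Q: no world accessible from w4 forces ¬Q.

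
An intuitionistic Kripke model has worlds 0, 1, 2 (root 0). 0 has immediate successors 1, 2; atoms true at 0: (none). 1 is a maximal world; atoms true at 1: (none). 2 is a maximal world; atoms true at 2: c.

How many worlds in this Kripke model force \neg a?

3

0: forces it.
1: forces it.
2: forces it.
Worlds forcing the formula: {0, 1, 2}.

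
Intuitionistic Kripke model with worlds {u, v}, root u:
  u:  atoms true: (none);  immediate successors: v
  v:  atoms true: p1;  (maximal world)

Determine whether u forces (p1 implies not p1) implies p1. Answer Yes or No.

u forces (p1 implies not p1) implies p1 vacuously: no world accessible from u forces the antecedent p1 implies not p1.

Yes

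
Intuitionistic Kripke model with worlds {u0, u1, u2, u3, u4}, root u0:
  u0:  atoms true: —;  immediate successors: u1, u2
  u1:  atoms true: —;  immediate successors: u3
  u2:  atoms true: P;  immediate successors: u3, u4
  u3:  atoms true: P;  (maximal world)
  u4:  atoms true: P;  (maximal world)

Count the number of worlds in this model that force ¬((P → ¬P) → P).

u0: does not force it — u0 ⊮ ¬((P → ¬P) → P) since u0 is accessible from u0 and u0 ⊩ (P → ¬P) → P.
u1: does not force it — u1 ⊮ ¬((P → ¬P) → P) since u1 is accessible from u1 and u1 ⊩ (P → ¬P) → P.
u2: does not force it — u2 ⊮ ¬((P → ¬P) → P) since u2 is accessible from u2 and u2 ⊩ (P → ¬P) → P.
u3: does not force it.
u4: does not force it.
Worlds forcing the formula: { }.

0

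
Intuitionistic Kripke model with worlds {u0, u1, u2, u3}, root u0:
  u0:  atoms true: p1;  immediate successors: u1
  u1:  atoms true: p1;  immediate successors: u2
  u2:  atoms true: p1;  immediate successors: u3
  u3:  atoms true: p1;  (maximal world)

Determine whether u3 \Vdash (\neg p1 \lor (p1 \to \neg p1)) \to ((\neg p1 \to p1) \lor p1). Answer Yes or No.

u3 \Vdash (\neg p1 \lor (p1 \to \neg p1)) \to ((\neg p1 \to p1) \lor p1) vacuously: no world accessible from u3 forces the antecedent \neg p1 \lor (p1 \to \neg p1).

Yes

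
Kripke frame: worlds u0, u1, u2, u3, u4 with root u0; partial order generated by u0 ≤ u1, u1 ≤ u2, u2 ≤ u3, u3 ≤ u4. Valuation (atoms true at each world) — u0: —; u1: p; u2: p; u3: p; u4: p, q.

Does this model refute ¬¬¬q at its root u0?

Yes

u0 ⊮ ¬¬¬q since u0 is accessible from u0 and u0 ⊩ ¬¬q.
u0 ⊩ ¬¬q: no world accessible from u0 forces ¬q.
So the root u0 does not force ¬¬¬q; the model is a countermodel.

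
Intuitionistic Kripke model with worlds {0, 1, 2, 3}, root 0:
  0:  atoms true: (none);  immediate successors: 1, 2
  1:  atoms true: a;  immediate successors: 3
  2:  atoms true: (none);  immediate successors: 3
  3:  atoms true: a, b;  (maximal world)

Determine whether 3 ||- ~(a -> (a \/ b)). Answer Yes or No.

3 ||-/- ~(a -> (a \/ b)) since 3 is accessible from 3 and 3 ||- a -> (a \/ b).
3 ||- a -> (a \/ b): every world accessible from 3 that forces a (namely 3) also forces a \/ b.

No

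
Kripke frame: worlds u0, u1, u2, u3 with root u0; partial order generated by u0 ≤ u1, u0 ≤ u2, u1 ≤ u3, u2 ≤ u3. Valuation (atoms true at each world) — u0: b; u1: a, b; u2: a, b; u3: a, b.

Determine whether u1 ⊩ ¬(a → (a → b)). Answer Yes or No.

u1 ⊮ ¬(a → (a → b)) since u1 is accessible from u1 and u1 ⊩ a → (a → b).
u1 ⊩ a → (a → b): every world accessible from u1 that forces a (namely u1, u3) also forces a → b.

No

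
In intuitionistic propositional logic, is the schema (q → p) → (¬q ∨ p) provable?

This is the material-implication-as-disjunction principle, which is not intuitionistically valid.
A Kripke countermodel: worlds w0, w1; order generated by w0 ≤ w1; atoms true at each world — w0:{}; w1:{p,q}.
w0 ⊮ (q → p) → (¬q ∨ p): already at w0 itself, w0 ⊩ q → p but w0 ⊮ ¬q ∨ p.
w0 ⊮ ¬q ∨ p: neither disjunct is forced at w0.
w0 ⊮ ¬q since w1 is accessible from w0 and w1 ⊩ q.
So the root w0 does not force the formula.

No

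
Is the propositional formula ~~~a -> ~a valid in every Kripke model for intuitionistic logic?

Yes

This is triple-negation reduction, which is intuitionistically derivable.
Assume ~~~a and suppose a. Then ~~a (double-negation introduction), contradicting ~~~a. So ~a.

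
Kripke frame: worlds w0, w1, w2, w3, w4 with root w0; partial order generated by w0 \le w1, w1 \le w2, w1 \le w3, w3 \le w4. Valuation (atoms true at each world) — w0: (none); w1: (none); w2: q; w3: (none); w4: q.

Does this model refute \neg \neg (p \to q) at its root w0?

w0 \Vdash \neg \neg (p \to q): no world accessible from w0 forces \neg (p \to q).
So the root w0 forces \neg \neg (p \to q); the model is not a countermodel.

No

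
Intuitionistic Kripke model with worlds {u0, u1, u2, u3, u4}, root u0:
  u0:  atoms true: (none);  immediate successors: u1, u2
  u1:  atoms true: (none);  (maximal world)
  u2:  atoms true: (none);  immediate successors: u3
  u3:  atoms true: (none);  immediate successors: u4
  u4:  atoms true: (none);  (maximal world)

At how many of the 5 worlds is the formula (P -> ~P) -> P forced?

0

u0: does not force it — u0 ||-/- (P -> ~P) -> P: already at u0 itself, u0 ||- P -> ~P but u0 ||-/- P.
u1: does not force it.
u2: does not force it.
u3: does not force it.
u4: does not force it.
Worlds forcing the formula: { }.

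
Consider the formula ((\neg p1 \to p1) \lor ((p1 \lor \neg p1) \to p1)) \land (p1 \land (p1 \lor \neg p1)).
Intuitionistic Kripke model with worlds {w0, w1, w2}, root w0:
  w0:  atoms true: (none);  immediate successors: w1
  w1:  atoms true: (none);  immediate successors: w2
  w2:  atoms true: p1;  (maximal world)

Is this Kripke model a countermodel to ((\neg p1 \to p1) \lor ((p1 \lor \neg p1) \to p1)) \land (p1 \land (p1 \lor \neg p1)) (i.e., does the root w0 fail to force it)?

w0 \nVdash ((\neg p1 \to p1) \lor ((p1 \lor \neg p1) \to p1)) \land (p1 \land (p1 \lor \neg p1)) since w0 fails p1 \land (p1 \lor \neg p1).
So the root w0 does not force ((\neg p1 \to p1) \lor ((p1 \lor \neg p1) \to p1)) \land (p1 \land (p1 \lor \neg p1)); the model is a countermodel.

Yes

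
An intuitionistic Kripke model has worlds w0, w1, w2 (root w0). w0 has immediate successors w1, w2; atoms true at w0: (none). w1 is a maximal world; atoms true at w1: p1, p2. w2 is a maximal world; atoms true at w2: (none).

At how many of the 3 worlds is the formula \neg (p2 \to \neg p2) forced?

1

w0: does not force it — w0 \nVdash \neg (p2 \to \neg p2) since w2 is accessible from w0 and w2 \Vdash p2 \to \neg p2.
w1: forces it.
w2: does not force it — w2 \nVdash \neg (p2 \to \neg p2) since w2 is accessible from w2 and w2 \Vdash p2 \to \neg p2.
Worlds forcing the formula: {w1}.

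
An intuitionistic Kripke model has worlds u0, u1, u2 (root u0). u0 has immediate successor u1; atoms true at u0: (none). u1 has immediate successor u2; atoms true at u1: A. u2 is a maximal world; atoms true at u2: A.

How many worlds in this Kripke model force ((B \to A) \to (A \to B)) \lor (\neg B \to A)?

u0: does not force it — u0 \nVdash ((B \to A) \to (A \to B)) \lor (\neg B \to A): neither disjunct is forced at u0.
u1: forces it.
u2: forces it.
Worlds forcing the formula: {u1, u2}.

2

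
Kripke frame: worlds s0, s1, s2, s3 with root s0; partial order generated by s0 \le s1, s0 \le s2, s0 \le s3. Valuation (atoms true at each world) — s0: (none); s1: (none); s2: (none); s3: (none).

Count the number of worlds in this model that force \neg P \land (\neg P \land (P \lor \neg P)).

s0: forces it.
s1: forces it.
s2: forces it.
s3: forces it.
Worlds forcing the formula: {s0, s1, s2, s3}.

4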